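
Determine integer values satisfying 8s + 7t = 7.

Step 1: Check solvability.
gcd(8, 7) = 1
Since 1 divides 7, solutions exist.

Step 2: Apply extended Euclidean algorithm to find gcd.
We find integers such that 8*x0 + 7*y0 = 1

Step 3: Scale the particular solution.
Multiply by 7/1 = 7:
s = 7, t = -7

Step 4: Verify.
8*(7) + 7*(-7) = 7 = 7 ✓

s = 7, t = -7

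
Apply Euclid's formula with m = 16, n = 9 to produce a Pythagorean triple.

a = m² - n² = 16² - 9² = 256 - 81 = 175
b = 2mn = 2·16·9 = 288
c = m² + n² = 256 + 81 = 337
Verify: 175² + 288² = 30625 + 82944 = 113569 = 337² ✓

(175, 288, 337)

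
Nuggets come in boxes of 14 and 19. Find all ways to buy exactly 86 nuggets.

We need non-negative integers (x, y) with 14x + 19y = 86.
For each x in 0..6, check if 86 - 14x is a non-negative multiple of 19.
No x yields an integer y ≥ 0.

No solution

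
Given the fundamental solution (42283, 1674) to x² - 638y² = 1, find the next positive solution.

Solutions to x² - Dy² = 1 are generated by powers of (x₀ + y₀√D).
The next solution satisfies x₁ + y₁√638 = (x₀ + y₀√638)², giving:
x₁ = x₀² + 638y₀² = 42283² + 638·1674² = 1787852089 + 1787852088 = 3575704177
y₁ = 2x₀y₀ = 2·42283·1674 = 141563484

Verify: 3575704177² - 638·141563484² = 12785660361415247329 - 12785660361415247328 = 1 ✓

x = 3575704177, y = 141563484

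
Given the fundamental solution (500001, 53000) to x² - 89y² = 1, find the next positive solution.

Solutions to x² - Dy² = 1 are generated by powers of (x₀ + y₀√D).
The next solution satisfies x₁ + y₁√89 = (x₀ + y₀√89)², giving:
x₁ = x₀² + 89y₀² = 500001² + 89·53000² = 250001000001 + 250001000000 = 500002000001
y₁ = 2x₀y₀ = 2·500001·53000 = 53000106000

Verify: 500002000001² - 89·53000106000² = 250002000005000004000001 - 250002000005000004000000 = 1 ✓

x = 500002000001, y = 53000106000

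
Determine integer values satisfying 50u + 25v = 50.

Step 1: Check solvability.
gcd(50, 25) = 25
Since 25 divides 50, solutions exist.

Step 2: Apply extended Euclidean algorithm to find gcd.
We find integers such that 50*x0 + 25*y0 = 25

Step 3: Scale the particular solution.
Multiply by 50/25 = 2:
u = 0, v = 2

Step 4: Verify.
50*(0) + 25*(2) = 50 = 50 ✓

u = 0, v = 2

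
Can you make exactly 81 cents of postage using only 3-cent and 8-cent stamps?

We need non-negative x, y with 3x + 8y = 81.
gcd(3, 8) = 1 divides 81, so integer solutions exist.
Search for a non-negative one: x = 3 gives 8y = 81 - 9 = 72, so y = 9.
Check: 3·3 + 8·9 = 81 ✓

Yes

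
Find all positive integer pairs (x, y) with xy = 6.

The positive divisors of 6 are: 1, 2, 3, 6.
Each divisor d gives the pair (d, 6/d):
(1, 6), (2, 3), (3, 2), (6, 1)

(1, 6), (2, 3), (3, 2), (6, 1)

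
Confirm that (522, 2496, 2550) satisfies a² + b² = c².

Compute a² + b² = 522² + 2496² = 272484 + 6230016 = 6502500
Compute c² = 2550² = 6502500
Since 6502500 = 6502500, confirmed.

Yes, it is a Pythagorean triple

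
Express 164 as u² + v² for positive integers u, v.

We need to find integers u, v > 0 such that u² + v² = 164.
Trying u = 8: v² = 164 - 8² = 164 - 64 = 100
v = 10
Check: 8² + 10² = 64 + 100 = 164 ✓

164 = 8² + 10²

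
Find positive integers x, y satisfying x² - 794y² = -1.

We need x² = 794y² - 1. Try successive y:
y = 1: x² = 794·1² - 1 = 793, not a perfect square
y = 2: x² = 794·2² - 1 = 3175, not a perfect square
y = 3: x² = 794·3² - 1 = 7145, not a perfect square
...
y = 1073: x² = 794·1073² - 1 = 914155225 = 30235² ✓
Check: 30235² - 794·1073² = 914155225 - 914155226 = -1 ✓

x = 30235, y = 1073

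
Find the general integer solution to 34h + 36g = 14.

Step 1: Compute gcd(34, 36) = 2.
Since 2 divides 14, solutions exist.

Step 2: Find a particular solution using extended Euclidean algorithm.
We get h₀ = -7, g₀ = 7.
Check: 34*-7 + 36*7 = 14 = 14 ✓

Step 3: Write the general solution.
h = -7 + (36/2)t = -7 + 18t
g = 7 - (34/2)t = 7 - 17t
for any integer t.

h = -7 + 18t, g = 7 - 17t for integer t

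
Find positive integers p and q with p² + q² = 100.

We need to find integers p, q > 0 such that p² + q² = 100.
Trying p = 6: q² = 100 - 6² = 100 - 36 = 64
q = 8
Check: 6² + 8² = 36 + 64 = 100 ✓

100 = 6² + 8²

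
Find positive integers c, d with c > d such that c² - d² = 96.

Factor: c² - d² = (c+d)(c-d) = 96.
We need two factors of 96 with the same parity.
Use c+d = 48 and c-d = 2 (product 48·2 = 96).
Adding: 2c = 50, so c = 25.
Subtracting: 2d = 46, so d = 23.
Check: 25² - 23² = 625 - 529 = 96 ✓

c = 25, d = 23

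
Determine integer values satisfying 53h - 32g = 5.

Step 1: Check solvability.
gcd(53, 32) = 1
Since 1 divides 5, solutions exist.

Step 2: Apply extended Euclidean algorithm to find gcd.
We find integers such that 53*x0 + 32*y0 = 1

Step 3: Scale the particular solution.
Multiply by 5/1 = 5:
h = -15, g = -25

Step 4: Verify.
53*(-15) - 32*(-25) = 5 = 5 ✓

h = -15, g = -25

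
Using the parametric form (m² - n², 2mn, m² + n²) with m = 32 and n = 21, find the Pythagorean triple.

a = m² - n² = 1024 - 441 = 583
b = 2mn = 2·32·21 = 1344
c = m² + n² = 1024 + 441 = 1465
Verify: 583² + 1344² = 339889 + 1806336 = 2146225 = 1465² ✓

(583, 1344, 1465)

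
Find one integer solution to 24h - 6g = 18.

Step 1: Check solvability.
gcd(24, 6) = 6
Since 6 divides 18, solutions exist.

Step 2: Apply extended Euclidean algorithm to find gcd.
We find integers such that 24*x0 + 6*y0 = 6

Step 3: Scale the particular solution.
Multiply by 18/6 = 3:
h = 0, g = -3

Step 4: Verify.
24*(0) - 6*(-3) = 18 = 18 ✓

h = 0, g = -3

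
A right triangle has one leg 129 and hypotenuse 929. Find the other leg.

b² = c² - a² = 863041 - 16641 = 846400
b = 920

920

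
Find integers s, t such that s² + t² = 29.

We need to find integers s, t > 0 such that s² + t² = 29.
Trying s = 2: t² = 29 - 2² = 29 - 4 = 25
t = 5
Check: 2² + 5² = 4 + 25 = 29 ✓

29 = 2² + 5²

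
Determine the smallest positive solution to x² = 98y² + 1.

We seek the smallest positive integers (x, y) with x² - 98y² = 1, i.e., x² = 98y² + 1.
Try successive y values:
y = 1: x² = 98·1² + 1 = 99, not a perfect square
y = 2: x² = 98·2² + 1 = 393, not a perfect square
y = 3: x² = 98·3² + 1 = 883, not a perfect square
... continuing the search (or via continued fractions) ...
y = 10: x² = 98·10² + 1 = 9801, x = 99 ✓

Verify: 99² - 98·10² = 9801 - 9800 = 1 ✓

x = 99, y = 10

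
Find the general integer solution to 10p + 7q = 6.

Step 1: Compute gcd(10, 7) = 1.
Since 1 divides 6, solutions exist.

Step 2: Find a particular solution using extended Euclidean algorithm.
We get p₀ = -12, q₀ = 18.
Check: 10*-12 + 7*18 = 6 = 6 ✓

Step 3: Write the general solution.
p = -12 + (7/1)t = -12 + 7t
q = 18 - (10/1)t = 18 - 10t
for any integer t.

p = -12 + 7t, q = 18 - 10t for integer t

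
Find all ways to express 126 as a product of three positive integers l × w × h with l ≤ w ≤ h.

Iterate l from 1 to ⌊126^(1/3)⌋. For each l dividing 126, iterate w ≥ l with w dividing 126/l, and set h = 126/(l·w).
Triples found (10): (1×1×126), (1×2×63), (1×3×42), (1×6×21), (1×7×18), (1×9×14), (2×3×21), (2×7×9), (3×3×14), (3×6×7)

(1×1×126), (1×2×63), (1×3×42), (1×6×21), (1×7×18), (1×9×14), (2×3×21), (2×7×9), (3×3×14), (3×6×7)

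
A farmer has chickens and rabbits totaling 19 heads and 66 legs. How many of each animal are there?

Let c = chickens, r = rabbits.
Heads: c + r = 19
Legs: 2c + 4r = 66
From the first equation, c = 19 - r. Substitute:
2(19 - r) + 4r = 66
38 + 2r = 66
r = (66 - 38)/2 = 14
c = 19 - 14 = 5

Chickens: 5, Rabbits: 14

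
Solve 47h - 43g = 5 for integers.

Step 1: Check solvability.
gcd(47, 43) = 1
Since 1 divides 5, solutions exist.

Step 2: Apply extended Euclidean algorithm to find gcd.
We find integers such that 47*x0 + 43*y0 = 1

Step 3: Scale the particular solution.
Multiply by 5/1 = 5:
h = 55, g = 60

Step 4: Verify.
47*(55) - 43*(60) = 5 = 5 ✓

h = 55, g = 60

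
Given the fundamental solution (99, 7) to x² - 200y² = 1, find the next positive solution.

Solutions to x² - Dy² = 1 are generated by powers of (x₀ + y₀√D).
The next solution satisfies x₁ + y₁√200 = (x₀ + y₀√200)², giving:
x₁ = x₀² + 200y₀² = 99² + 200·7² = 9801 + 9800 = 19601
y₁ = 2x₀y₀ = 2·99·7 = 1386

Verify: 19601² - 200·1386² = 384199201 - 384199200 = 1 ✓

x = 19601, y = 1386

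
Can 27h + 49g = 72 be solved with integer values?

Step 1: Compute gcd(27, 49).
gcd(27, 49) = 1

Step 2: Check divisibility.
Does 1 divide 72? 72 = 1 x 72, so yes.

By the theorem on linear Diophantine equations, 27h + 49g = 72 has integer solutions if and only if gcd(27, 49) divides 72. Since 1 | 72, solutions exist.

Yes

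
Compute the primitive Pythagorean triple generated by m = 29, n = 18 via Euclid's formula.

a = m² - n² = 841 - 324 = 517
b = 2mn = 2·29·18 = 1044
c = m² + n² = 841 + 324 = 1165
Verify: 517² + 1044² = 267289 + 1089936 = 1357225 = 1165² ✓

(517, 1044, 1165)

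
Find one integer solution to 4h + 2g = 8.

Step 1: Check solvability.
gcd(4, 2) = 2
Since 2 divides 8, solutions exist.

Step 2: Apply extended Euclidean algorithm to find gcd.
We find integers such that 4*x0 + 2*y0 = 2

Step 3: Scale the particular solution.
Multiply by 8/2 = 4:
h = 0, g = 4

Step 4: Verify.
4*(0) + 2*(4) = 8 = 8 ✓

h = 0, g = 4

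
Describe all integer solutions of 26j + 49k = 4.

Step 1: Compute gcd(26, 49) = 1.
Since 1 divides 4, solutions exist.

Step 2: Find a particular solution using extended Euclidean algorithm.
We get j₀ = 68, k₀ = -36.
Check: 26*68 + 49*-36 = 4 = 4 ✓

Step 3: Write the general solution.
j = 68 + (49/1)t = 68 + 49t
k = -36 - (26/1)t = -36 - 26t
for any integer t.

j = 68 + 49t, k = -36 - 26t for integer t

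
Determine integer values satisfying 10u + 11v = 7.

Step 1: Check solvability.
gcd(10, 11) = 1
Since 1 divides 7, solutions exist.

Step 2: Apply extended Euclidean algorithm to find gcd.
We find integers such that 10*x0 + 11*y0 = 1

Step 3: Scale the particular solution.
Multiply by 7/1 = 7:
u = -7, v = 7

Step 4: Verify.
10*(-7) + 11*(7) = 7 = 7 ✓

u = -7, v = 7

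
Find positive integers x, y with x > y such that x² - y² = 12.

Factor: x² - y² = (x+y)(x-y) = 12.
We need two factors of 12 with the same parity.
Use x+y = 6 and x-y = 2 (product 6·2 = 12).
Adding: 2x = 8, so x = 4.
Subtracting: 2y = 4, so y = 2.
Check: 4² - 2² = 16 - 4 = 12 ✓

x = 4, y = 2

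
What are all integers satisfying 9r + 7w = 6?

Step 1: Compute gcd(9, 7) = 1.
Since 1 divides 6, solutions exist.

Step 2: Find a particular solution using extended Euclidean algorithm.
We get r₀ = -18, w₀ = 24.
Check: 9*-18 + 7*24 = 6 = 6 ✓

Step 3: Write the general solution.
r = -18 + (7/1)t = -18 + 7t
w = 24 - (9/1)t = 24 - 9t
for any integer t.

r = -18 + 7t, w = 24 - 9t for integer t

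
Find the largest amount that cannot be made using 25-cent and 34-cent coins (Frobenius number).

For two coprime denominations a and b, the Frobenius number (largest value not representable as a non-negative combination) is ab - a - b.
Here gcd(25, 34) = 1, so they are coprime.
F(25, 34) = 25·34 - 25 - 34 = 850 - 59 = 791

791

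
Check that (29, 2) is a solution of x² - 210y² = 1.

Compute x² = 29² = 841
Compute 210y² = 210·2² = 210·4 = 840
x² - 210y² = 841 - 840 = 1
Since this equals 1, (29, 2) is a solution.

Yes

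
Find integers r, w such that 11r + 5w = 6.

Step 1: Check solvability.
gcd(11, 5) = 1
Since 1 divides 6, solutions exist.

Step 2: Apply extended Euclidean algorithm to find gcd.
We find integers such that 11*x0 + 5*y0 = 1

Step 3: Scale the particular solution.
Multiply by 6/1 = 6:
r = 6, w = -12

Step 4: Verify.
11*(6) + 5*(-12) = 6 = 6 ✓

r = 6, w = -12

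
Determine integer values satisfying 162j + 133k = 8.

Step 1: Check solvability.
gcd(162, 133) = 1
Since 1 divides 8, solutions exist.

Step 2: Apply extended Euclidean algorithm to find gcd.
We find integers such that 162*x0 + 133*y0 = 1

Step 3: Scale the particular solution.
Multiply by 8/1 = 8:
j = -440, k = 536

Step 4: Verify.
162*(-440) + 133*(536) = 8 = 8 ✓

j = -440, k = 536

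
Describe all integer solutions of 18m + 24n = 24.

Step 1: Compute gcd(18, 24) = 6.
Since 6 divides 24, solutions exist.

Step 2: Find a particular solution using extended Euclidean algorithm.
We get m₀ = -4, n₀ = 4.
Check: 18*-4 + 24*4 = 24 = 24 ✓

Step 3: Write the general solution.
m = -4 + (24/6)t = -4 + 4t
n = 4 - (18/6)t = 4 - 3t
for any integer t.

m = -4 + 4t, n = 4 - 3t for integer t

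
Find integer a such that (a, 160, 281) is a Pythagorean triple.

a² = c² - b² = 281² - 160² = 78961 - 25600 = 53361
a = sqrt(53361) = 231

231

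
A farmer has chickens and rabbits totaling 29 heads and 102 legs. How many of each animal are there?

Let c = chickens, r = rabbits.
Heads: c + r = 29
Legs: 2c + 4r = 102
From the first equation, c = 29 - r. Substitute:
2(29 - r) + 4r = 102
58 + 2r = 102
r = (102 - 58)/2 = 22
c = 29 - 22 = 7

Chickens: 7, Rabbits: 22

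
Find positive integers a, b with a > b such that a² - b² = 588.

Factor: a² - b² = (a+b)(a-b) = 588.
We need two factors of 588 with the same parity.
Use a+b = 294 and a-b = 2 (product 294·2 = 588).
Adding: 2a = 296, so a = 148.
Subtracting: 2b = 292, so b = 146.
Check: 148² - 146² = 21904 - 21316 = 588 ✓

a = 148, b = 146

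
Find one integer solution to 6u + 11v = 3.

Step 1: Check solvability.
gcd(6, 11) = 1
Since 1 divides 3, solutions exist.

Step 2: Apply extended Euclidean algorithm to find gcd.
We find integers such that 6*x0 + 11*y0 = 1

Step 3: Scale the particular solution.
Multiply by 3/1 = 3:
u = 6, v = -3

Step 4: Verify.
6*(6) + 11*(-3) = 3 = 3 ✓

u = 6, v = -3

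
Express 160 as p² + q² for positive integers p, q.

We need to find integers p, q > 0 such that p² + q² = 160.
Trying p = 4: q² = 160 - 4² = 160 - 16 = 144
q = 12
Check: 4² + 12² = 16 + 144 = 160 ✓

160 = 4² + 12²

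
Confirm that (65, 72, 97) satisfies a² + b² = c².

Compute a² + b² = 65² + 72² = 4225 + 5184 = 9409
Compute c² = 97² = 9409
Since 9409 = 9409, confirmed.

Yes, it is a Pythagorean triple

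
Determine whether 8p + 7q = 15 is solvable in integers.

Step 1: Compute gcd(8, 7).
gcd(8, 7) = 1

Step 2: Check divisibility.
Does 1 divide 15? 15 = 1 x 15, so yes.

By the theorem on linear Diophantine equations, 8p + 7q = 15 has integer solutions if and only if gcd(8, 7) divides 15. Since 1 | 15, solutions exist.

Yes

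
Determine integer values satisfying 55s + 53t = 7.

Step 1: Check solvability.
gcd(55, 53) = 1
Since 1 divides 7, solutions exist.

Step 2: Apply extended Euclidean algorithm to find gcd.
We find integers such that 55*x0 + 53*y0 = 1

Step 3: Scale the particular solution.
Multiply by 7/1 = 7:
s = -182, t = 189

Step 4: Verify.
55*(-182) + 53*(189) = 7 = 7 ✓

s = -182, t = 189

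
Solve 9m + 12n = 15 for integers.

Step 1: Check solvability.
gcd(9, 12) = 3
Since 3 divides 15, solutions exist.

Step 2: Apply extended Euclidean algorithm to find gcd.
We find integers such that 9*x0 + 12*y0 = 3

Step 3: Scale the particular solution.
Multiply by 15/3 = 5:
m = -5, n = 5

Step 4: Verify.
9*(-5) + 12*(5) = 15 = 15 ✓

m = -5, n = 5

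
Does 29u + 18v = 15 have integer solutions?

Step 1: Compute gcd(29, 18).
gcd(29, 18) = 1

Step 2: Check divisibility.
Does 1 divide 15? 15 = 1 x 15, so yes.

By the theorem on linear Diophantine equations, 29u + 18v = 15 has integer solutions if and only if gcd(29, 18) divides 15. Since 1 | 15, solutions exist.

Yes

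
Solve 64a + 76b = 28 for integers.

Step 1: Check solvability.
gcd(64, 76) = 4
Since 4 divides 28, solutions exist.

Step 2: Apply extended Euclidean algorithm to find gcd.
We find integers such that 64*x0 + 76*y0 = 4

Step 3: Scale the particular solution.
Multiply by 28/4 = 7:
a = 42, b = -35

Step 4: Verify.
64*(42) + 76*(-35) = 28 = 28 ✓

a = 42, b = -35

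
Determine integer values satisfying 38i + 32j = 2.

Step 1: Check solvability.
gcd(38, 32) = 2
Since 2 divides 2, solutions exist.

Step 2: Apply extended Euclidean algorithm to find gcd.
We find integers such that 38*x0 + 32*y0 = 2

Step 3: Scale the particular solution.
Multiply by 2/2 = 1:
i = -5, j = 6

Step 4: Verify.
38*(-5) + 32*(6) = 2 = 2 ✓

i = -5, j = 6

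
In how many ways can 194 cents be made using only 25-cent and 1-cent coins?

We need non-negative integers (x, y) with 25x + 1y = 194.
For each x from 0 to 7, check if (194 - 25x) is a non-negative multiple of 1.
Solutions (x, y): (0,194), (1,169), (2,144), (3,119), ...
Count: 8

8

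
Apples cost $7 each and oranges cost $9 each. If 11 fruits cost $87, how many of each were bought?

Let a = apples, o = oranges.
a + o = 11
7a + 9o = 87
Substitute o = 11 - a:
7a + 9(11 - a) = 87
(7 - 9)a = 87 - 99
-2a = -12
a = 6, o = 11 - 6 = 5

Apples: 6, Oranges: 5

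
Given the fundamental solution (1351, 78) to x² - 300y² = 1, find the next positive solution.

Solutions to x² - Dy² = 1 are generated by powers of (x₀ + y₀√D).
The next solution satisfies x₁ + y₁√300 = (x₀ + y₀√300)², giving:
x₁ = x₀² + 300y₀² = 1351² + 300·78² = 1825201 + 1825200 = 3650401
y₁ = 2x₀y₀ = 2·1351·78 = 210756

Verify: 3650401² - 300·210756² = 13325427460801 - 13325427460800 = 1 ✓

x = 3650401, y = 210756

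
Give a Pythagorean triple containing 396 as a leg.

We need the other leg and hypotenuse such that 396² + x² = c².
Take x = 403, c = 565: 396² + 403² = 156816 + 162409 = 319225 = 565² ✓
Triple: (403, 396, 565)

(403, 396, 565)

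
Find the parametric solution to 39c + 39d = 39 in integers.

Step 1: Compute gcd(39, 39) = 39.
Since 39 divides 39, solutions exist.

Step 2: Find a particular solution using extended Euclidean algorithm.
We get c₀ = 0, d₀ = 1.
Check: 39*0 + 39*1 = 39 = 39 ✓

Step 3: Write the general solution.
c = 0 + (39/39)t = 0 + 1t
d = 1 - (39/39)t = 1 - 1t
for any integer t.

c = 0 + 1t, d = 1 - 1t for integer t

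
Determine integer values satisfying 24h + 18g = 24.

Step 1: Check solvability.
gcd(24, 18) = 6
Since 6 divides 24, solutions exist.

Step 2: Apply extended Euclidean algorithm to find gcd.
We find integers such that 24*x0 + 18*y0 = 6

Step 3: Scale the particular solution.
Multiply by 24/6 = 4:
h = 4, g = -4

Step 4: Verify.
24*(4) + 18*(-4) = 24 = 24 ✓

h = 4, g = -4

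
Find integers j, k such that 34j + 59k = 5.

Step 1: Check solvability.
gcd(34, 59) = 1
Since 1 divides 5, solutions exist.

Step 2: Apply extended Euclidean algorithm to find gcd.
We find integers such that 34*x0 + 59*y0 = 1

Step 3: Scale the particular solution.
Multiply by 5/1 = 5:
j = -130, k = 75

Step 4: Verify.
34*(-130) + 59*(75) = 5 = 5 ✓

j = -130, k = 75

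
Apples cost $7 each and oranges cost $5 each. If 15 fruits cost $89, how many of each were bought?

Let a = apples, o = oranges.
a + o = 15
7a + 5o = 89
Substitute o = 15 - a:
7a + 5(15 - a) = 89
(7 - 5)a = 89 - 75
2a = 14
a = 7, o = 15 - 7 = 8

Apples: 7, Oranges: 8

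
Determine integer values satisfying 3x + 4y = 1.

Step 1: Check solvability.
gcd(3, 4) = 1
Since 1 divides 1, solutions exist.

Step 2: Apply extended Euclidean algorithm to find gcd.
We find integers such that 3*x0 + 4*y0 = 1

Step 3: Scale the particular solution.
Multiply by 1/1 = 1:
x = -1, y = 1

Step 4: Verify.
3*(-1) + 4*(1) = 1 = 1 ✓

x = -1, y = 1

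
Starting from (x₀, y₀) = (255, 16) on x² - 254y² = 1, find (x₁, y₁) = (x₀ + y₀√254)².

Solutions to x² - Dy² = 1 are generated by powers of (x₀ + y₀√D).
The next solution satisfies x₁ + y₁√254 = (x₀ + y₀√254)², giving:
x₁ = x₀² + 254y₀² = 255² + 254·16² = 65025 + 65024 = 130049
y₁ = 2x₀y₀ = 2·255·16 = 8160

Verify: 130049² - 254·8160² = 16912742401 - 16912742400 = 1 ✓

x = 130049, y = 8160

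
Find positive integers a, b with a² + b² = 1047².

We need a² + b² = 1047² = 1096209.
Trying: 897² + 540² = 804609 + 291600 = 1096209 ✓

(897, 540, 1047)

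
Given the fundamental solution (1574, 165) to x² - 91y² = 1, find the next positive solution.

Solutions to x² - Dy² = 1 are generated by powers of (x₀ + y₀√D).
The next solution satisfies x₁ + y₁√91 = (x₀ + y₀√91)², giving:
x₁ = x₀² + 91y₀² = 1574² + 91·165² = 2477476 + 2477475 = 4954951
y₁ = 2x₀y₀ = 2·1574·165 = 519420

Verify: 4954951² - 91·519420² = 24551539412401 - 24551539412400 = 1 ✓

x = 4954951, y = 519420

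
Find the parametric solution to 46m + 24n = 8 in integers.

Step 1: Compute gcd(46, 24) = 2.
Since 2 divides 8, solutions exist.

Step 2: Find a particular solution using extended Euclidean algorithm.
We get m₀ = -4, n₀ = 8.
Check: 46*-4 + 24*8 = 8 = 8 ✓

Step 3: Write the general solution.
m = -4 + (24/2)t = -4 + 12t
n = 8 - (46/2)t = 8 - 23t
for any integer t.

m = -4 + 12t, n = 8 - 23t for integer t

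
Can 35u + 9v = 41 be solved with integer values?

Step 1: Compute gcd(35, 9).
gcd(35, 9) = 1

Step 2: Check divisibility.
Does 1 divide 41? 41 = 1 x 41, so yes.

By the theorem on linear Diophantine equations, 35u + 9v = 41 has integer solutions if and only if gcd(35, 9) divides 41. Since 1 | 41, solutions exist.

Yes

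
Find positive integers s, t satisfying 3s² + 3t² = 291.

Try small values of s and check whether (291 - 3s²)/3 is a perfect square.
s = 9: 3·9² = 243, so 3t² = 291 - 243 = 48, giving t² = 16, t = 4.
Check: 3·9² + 3·4² = 243 + 48 = 291 ✓

s = 9, t = 4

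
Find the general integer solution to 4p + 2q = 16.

Step 1: Compute gcd(4, 2) = 2.
Since 2 divides 16, solutions exist.

Step 2: Find a particular solution using extended Euclidean algorithm.
We get p₀ = 0, q₀ = 8.
Check: 4*0 + 2*8 = 16 = 16 ✓

Step 3: Write the general solution.
p = 0 + (2/2)t = 0 + 1t
q = 8 - (4/2)t = 8 - 2t
for any integer t.

p = 0 + 1t, q = 8 - 2t for integer t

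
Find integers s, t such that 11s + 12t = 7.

Step 1: Check solvability.
gcd(11, 12) = 1
Since 1 divides 7, solutions exist.

Step 2: Apply extended Euclidean algorithm to find gcd.
We find integers such that 11*x0 + 12*y0 = 1

Step 3: Scale the particular solution.
Multiply by 7/1 = 7:
s = -7, t = 7

Step 4: Verify.
11*(-7) + 12*(7) = 7 = 7 ✓

s = -7, t = 7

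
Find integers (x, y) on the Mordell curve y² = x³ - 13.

Try small integer x values and check whether x³ - 13 is a perfect square.
x = 17: x³ - 13 = 17³ - 13 = 4913 - 13 = 4900
Is 4900 a perfect square? 70² = 4900 ✓
So (x, y) = (17, 70) is a solution.

x = 17, y = 70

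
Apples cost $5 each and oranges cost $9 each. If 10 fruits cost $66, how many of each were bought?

Let a = apples, o = oranges.
a + o = 10
5a + 9o = 66
Substitute o = 10 - a:
5a + 9(10 - a) = 66
(5 - 9)a = 66 - 90
-4a = -24
a = 6, o = 10 - 6 = 4

Apples: 6, Oranges: 4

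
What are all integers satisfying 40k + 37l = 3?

Step 1: Compute gcd(40, 37) = 1.
Since 1 divides 3, solutions exist.

Step 2: Find a particular solution using extended Euclidean algorithm.
We get k₀ = -36, l₀ = 39.
Check: 40*-36 + 37*39 = 3 = 3 ✓

Step 3: Write the general solution.
k = -36 + (37/1)t = -36 + 37t
l = 39 - (40/1)t = 39 - 40t
for any integer t.

k = -36 + 37t, l = 39 - 40t for integer t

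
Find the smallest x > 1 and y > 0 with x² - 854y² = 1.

We seek the smallest positive integers (x, y) with x² - 854y² = 1, i.e., x² = 854y² + 1.
Try successive y values:
y = 1: x² = 854·1² + 1 = 855, not a perfect square
y = 2: x² = 854·2² + 1 = 3417, not a perfect square
y = 3: x² = 854·3² + 1 = 7687, not a perfect square
... continuing the search (or via continued fractions) ...
y = 44290: x² = 854·44290² + 1 = 1675209901401, x = 1294299 ✓

Verify: 1294299² - 854·44290² = 1675209901401 - 1675209901400 = 1 ✓

x = 1294299, y = 44290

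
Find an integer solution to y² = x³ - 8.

Try small integer x values and check whether x³ - 8 is a perfect square.
x = 2: x³ - 8 = 2³ - 8 = 8 - 8 = 0
Is 0 a perfect square? 0² = 0 ✓
So (x, y) = (2, 0) is a solution.

x = 2, y = 0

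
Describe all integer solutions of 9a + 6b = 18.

Step 1: Compute gcd(9, 6) = 3.
Since 3 divides 18, solutions exist.

Step 2: Find a particular solution using extended Euclidean algorithm.
We get a₀ = 6, b₀ = -6.
Check: 9*6 + 6*-6 = 18 = 18 ✓

Step 3: Write the general solution.
a = 6 + (6/3)t = 6 + 2t
b = -6 - (9/3)t = -6 - 3t
for any integer t.

a = 6 + 2t, b = -6 - 3t for integer t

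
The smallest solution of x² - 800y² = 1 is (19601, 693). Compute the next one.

Solutions to x² - Dy² = 1 are generated by powers of (x₀ + y₀√D).
The next solution satisfies x₁ + y₁√800 = (x₀ + y₀√800)², giving:
x₁ = x₀² + 800y₀² = 19601² + 800·693² = 384199201 + 384199200 = 768398401
y₁ = 2x₀y₀ = 2·19601·693 = 27166986

Verify: 768398401² - 800·27166986² = 590436102659356801 - 590436102659356800 = 1 ✓

x = 768398401, y = 27166986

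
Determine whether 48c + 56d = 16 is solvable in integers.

Step 1: Compute gcd(48, 56).
gcd(48, 56) = 8

Step 2: Check divisibility.
Does 8 divide 16? 16 = 8 x 2, so yes.

By the theorem on linear Diophantine equations, 48c + 56d = 16 has integer solutions if and only if gcd(48, 56) divides 16. Since 8 | 16, solutions exist.

Yes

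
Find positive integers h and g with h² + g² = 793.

We need to find integers h, g > 0 such that h² + g² = 793.
Trying h = 3: g² = 793 - 3² = 793 - 9 = 784
g = 28
Check: 3² + 28² = 9 + 784 = 793 ✓

793 = 3² + 28²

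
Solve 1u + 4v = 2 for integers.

Step 1: Check solvability.
gcd(1, 4) = 1
Since 1 divides 2, solutions exist.

Step 2: Apply extended Euclidean algorithm to find gcd.
We find integers such that 1*x0 + 4*y0 = 1

Step 3: Scale the particular solution.
Multiply by 2/1 = 2:
u = 2, v = 0

Step 4: Verify.
1*(2) + 4*(0) = 2 = 2 ✓

u = 2, v = 0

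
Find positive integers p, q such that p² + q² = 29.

Search for p with 29 - p² a perfect square.
p = 2: 29 - 2² = 29 - 4 = 25 = 5² ✓
So p = 2, q = 5.

p = 2, q = 5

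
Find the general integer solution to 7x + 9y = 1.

Step 1: Compute gcd(7, 9) = 1.
Since 1 divides 1, solutions exist.

Step 2: Find a particular solution using extended Euclidean algorithm.
We get x₀ = 4, y₀ = -3.
Check: 7*4 + 9*-3 = 1 = 1 ✓

Step 3: Write the general solution.
x = 4 + (9/1)t = 4 + 9t
y = -3 - (7/1)t = -3 - 7t
for any integer t.

x = 4 + 9t, y = -3 - 7t for integer t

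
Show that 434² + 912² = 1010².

Compute a² + b²:
434² + 912² = 188356 + 831744 = 1020100
Compute c²:
1010² = 1020100
Since 1020100 = 1020100, it is a Pythagorean triple.

Yes, it is a Pythagorean triple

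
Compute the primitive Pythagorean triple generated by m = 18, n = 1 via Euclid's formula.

a = m² - n² = 324 - 1 = 323
b = 2mn = 2·18·1 = 36
c = m² + n² = 324 + 1 = 325
Verify: 323² + 36² = 104329 + 1296 = 105625 = 325² ✓

(323, 36, 325)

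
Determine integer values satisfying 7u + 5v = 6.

Step 1: Check solvability.
gcd(7, 5) = 1
Since 1 divides 6, solutions exist.

Step 2: Apply extended Euclidean algorithm to find gcd.
We find integers such that 7*x0 + 5*y0 = 1

Step 3: Scale the particular solution.
Multiply by 6/1 = 6:
u = -12, v = 18

Step 4: Verify.
7*(-12) + 5*(18) = 6 = 6 ✓

u = -12, v = 18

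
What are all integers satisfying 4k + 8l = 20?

Step 1: Compute gcd(4, 8) = 4.
Since 4 divides 20, solutions exist.

Step 2: Find a particular solution using extended Euclidean algorithm.
We get k₀ = 5, l₀ = 0.
Check: 4*5 + 8*0 = 20 = 20 ✓

Step 3: Write the general solution.
k = 5 + (8/4)t = 5 + 2t
l = 0 - (4/4)t = 0 - 1t
for any integer t.

k = 5 + 2t, l = 0 - 1t for integer t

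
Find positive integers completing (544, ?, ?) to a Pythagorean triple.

We need the other leg and hypotenuse such that 544² + x² = c².
Take x = 1092, c = 1220: 544² + 1092² = 295936 + 1192464 = 1488400 = 1220² ✓
Triple: (1092, 544, 1220)

(1092, 544, 1220)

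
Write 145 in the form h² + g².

We need to find integers h, g > 0 such that h² + g² = 145.
Trying h = 1: g² = 145 - 1² = 145 - 1 = 144
g = 12
Check: 1² + 12² = 1 + 144 = 145 ✓

145 = 1² + 12²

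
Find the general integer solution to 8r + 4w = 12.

Step 1: Compute gcd(8, 4) = 4.
Since 4 divides 12, solutions exist.

Step 2: Find a particular solution using extended Euclidean algorithm.
We get r₀ = 0, w₀ = 3.
Check: 8*0 + 4*3 = 12 = 12 ✓

Step 3: Write the general solution.
r = 0 + (4/4)t = 0 + 1t
w = 3 - (8/4)t = 3 - 2t
for any integer t.

r = 0 + 1t, w = 3 - 2t for integer t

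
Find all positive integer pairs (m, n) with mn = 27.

The positive divisors of 27 are: 1, 3, 9, 27.
Each divisor d gives the pair (d, 27/d):
(1, 27), (3, 9), (9, 3), (27, 1)

(1, 27), (3, 9), (9, 3), (27, 1)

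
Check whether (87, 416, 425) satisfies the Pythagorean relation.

Compute a² + b²:
87² + 416² = 7569 + 173056 = 180625
Compute c²:
425² = 180625
Since 180625 = 180625, it is a Pythagorean triple.

Yes, it is a Pythagorean triple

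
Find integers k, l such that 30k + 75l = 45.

Step 1: Check solvability.
gcd(30, 75) = 15
Since 15 divides 45, solutions exist.

Step 2: Apply extended Euclidean algorithm to find gcd.
We find integers such that 30*x0 + 75*y0 = 15

Step 3: Scale the particular solution.
Multiply by 45/15 = 3:
k = -6, l = 3

Step 4: Verify.
30*(-6) + 75*(3) = 45 = 45 ✓

k = -6, l = 3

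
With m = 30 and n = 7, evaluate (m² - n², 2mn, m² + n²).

a = m² - n² = 900 - 49 = 851
b = 2mn = 2·30·7 = 420
c = m² + n² = 900 + 49 = 949
Verify: 851² + 420² = 724201 + 176400 = 900601 = 949² ✓

(851, 420, 949)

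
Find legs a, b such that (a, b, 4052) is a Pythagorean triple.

We need a² + b² = 4052² = 16418704.
Trying: 180² + 4048² = 32400 + 16386304 = 16418704 ✓

(180, 4048, 4052)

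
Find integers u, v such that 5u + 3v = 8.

Step 1: Check solvability.
gcd(5, 3) = 1
Since 1 divides 8, solutions exist.

Step 2: Apply extended Euclidean algorithm to find gcd.
We find integers such that 5*x0 + 3*y0 = 1

Step 3: Scale the particular solution.
Multiply by 8/1 = 8:
u = -8, v = 16

Step 4: Verify.
5*(-8) + 3*(16) = 8 = 8 ✓

u = -8, v = 16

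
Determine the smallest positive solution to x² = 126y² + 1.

We seek the smallest positive integers (x, y) with x² - 126y² = 1, i.e., x² = 126y² + 1.
Try successive y values:
y = 1: x² = 126·1² + 1 = 127, not a perfect square
y = 2: x² = 126·2² + 1 = 505, not a perfect square
y = 3: x² = 126·3² + 1 = 1135, not a perfect square
... continuing the search (or via continued fractions) ...
y = 40: x² = 126·40² + 1 = 201601, x = 449 ✓

Verify: 449² - 126·40² = 201601 - 201600 = 1 ✓

x = 449, y = 40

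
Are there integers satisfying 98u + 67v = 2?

Step 1: Compute gcd(98, 67).
gcd(98, 67) = 1

Step 2: Check divisibility.
Does 1 divide 2? 2 = 1 x 2, so yes.

By the theorem on linear Diophantine equations, 98u + 67v = 2 has integer solutions if and only if gcd(98, 67) divides 2. Since 1 | 2, solutions exist.

Yes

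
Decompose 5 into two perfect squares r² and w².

We need to find integers r, w > 0 such that r² + w² = 5.
Trying r = 1: w² = 5 - 1² = 5 - 1 = 4
w = 2
Check: 1² + 2² = 1 + 4 = 5 ✓

5 = 1² + 2²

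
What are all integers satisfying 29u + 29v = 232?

Step 1: Compute gcd(29, 29) = 29.
Since 29 divides 232, solutions exist.

Step 2: Find a particular solution using extended Euclidean algorithm.
We get u₀ = 0, v₀ = 8.
Check: 29*0 + 29*8 = 232 = 232 ✓

Step 3: Write the general solution.
u = 0 + (29/29)t = 0 + 1t
v = 8 - (29/29)t = 8 - 1t
for any integer t.

u = 0 + 1t, v = 8 - 1t for integer t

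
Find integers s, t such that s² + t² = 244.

We need to find integers s, t > 0 such that s² + t² = 244.
Trying s = 10: t² = 244 - 10² = 244 - 100 = 144
t = 12
Check: 10² + 12² = 100 + 144 = 244 ✓

244 = 10² + 12²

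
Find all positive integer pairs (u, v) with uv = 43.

The positive divisors of 43 are: 1, 43.
Each divisor d gives the pair (d, 43/d):
(1, 43), (43, 1)

(1, 43), (43, 1)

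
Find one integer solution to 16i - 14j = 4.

Step 1: Check solvability.
gcd(16, 14) = 2
Since 2 divides 4, solutions exist.

Step 2: Apply extended Euclidean algorithm to find gcd.
We find integers such that 16*x0 + 14*y0 = 2

Step 3: Scale the particular solution.
Multiply by 4/2 = 2:
i = 2, j = 2

Step 4: Verify.
16*(2) - 14*(2) = 4 = 4 ✓

i = 2, j = 2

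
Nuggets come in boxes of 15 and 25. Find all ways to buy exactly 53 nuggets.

We need non-negative integers (x, y) with 15x + 25y = 53.
For each x in 0..3, check if 53 - 15x is a non-negative multiple of 25.
No x yields an integer y ≥ 0.

No solution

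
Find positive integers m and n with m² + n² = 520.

We need to find integers m, n > 0 such that m² + n² = 520.
Trying m = 6: n² = 520 - 6² = 520 - 36 = 484
n = 22
Check: 6² + 22² = 36 + 484 = 520 ✓

520 = 6² + 22²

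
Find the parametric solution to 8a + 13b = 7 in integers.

Step 1: Compute gcd(8, 13) = 1.
Since 1 divides 7, solutions exist.

Step 2: Find a particular solution using extended Euclidean algorithm.
We get a₀ = 35, b₀ = -21.
Check: 8*35 + 13*-21 = 7 = 7 ✓

Step 3: Write the general solution.
a = 35 + (13/1)t = 35 + 13t
b = -21 - (8/1)t = -21 - 8t
for any integer t.

a = 35 + 13t, b = -21 - 8t for integer t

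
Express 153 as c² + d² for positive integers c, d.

We need to find integers c, d > 0 such that c² + d² = 153.
Trying c = 3: d² = 153 - 3² = 153 - 9 = 144
d = 12
Check: 3² + 12² = 9 + 144 = 153 ✓

153 = 3² + 12²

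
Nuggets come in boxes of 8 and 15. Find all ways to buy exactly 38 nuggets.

We need non-negative integers (x, y) with 8x + 15y = 38.
For each x in 0..4, check if 38 - 8x is a non-negative multiple of 15.
x = 1: 15y = 30, y = 2 ✓

(1 boxes of 8, 2 boxes of 15)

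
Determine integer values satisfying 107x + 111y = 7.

Step 1: Check solvability.
gcd(107, 111) = 1
Since 1 divides 7, solutions exist.

Step 2: Apply extended Euclidean algorithm to find gcd.
We find integers such that 107*x0 + 111*y0 = 1

Step 3: Scale the particular solution.
Multiply by 7/1 = 7:
x = -196, y = 189

Step 4: Verify.
107*(-196) + 111*(189) = 7 = 7 ✓

x = -196, y = 189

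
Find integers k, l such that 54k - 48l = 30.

Step 1: Check solvability.
gcd(54, 48) = 6
Since 6 divides 30, solutions exist.

Step 2: Apply extended Euclidean algorithm to find gcd.
We find integers such that 54*x0 + 48*y0 = 6

Step 3: Scale the particular solution.
Multiply by 30/6 = 5:
k = 5, l = 5

Step 4: Verify.
54*(5) - 48*(5) = 30 = 30 ✓

k = 5, l = 5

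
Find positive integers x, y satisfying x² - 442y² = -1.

We need x² = 442y² - 1. Try successive y:
y = 1: x² = 442·1² - 1 = 441 = 21² ✓
Check: 21² - 442·1² = 441 - 442 = -1 ✓

x = 21, y = 1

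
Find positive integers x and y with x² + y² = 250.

We need to find integers x, y > 0 such that x² + y² = 250.
Trying x = 5: y² = 250 - 5² = 250 - 25 = 225
y = 15
Check: 5² + 15² = 25 + 225 = 250 ✓

250 = 5² + 15²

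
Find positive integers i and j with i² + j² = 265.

We need to find integers i, j > 0 such that i² + j² = 265.
Trying i = 3: j² = 265 - 3² = 265 - 9 = 256
j = 16
Check: 3² + 16² = 9 + 256 = 265 ✓

265 = 3² + 16²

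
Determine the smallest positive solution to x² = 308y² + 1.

We seek the smallest positive integers (x, y) with x² - 308y² = 1, i.e., x² = 308y² + 1.
Try successive y values:
y = 1: x² = 308·1² + 1 = 309, not a perfect square
y = 2: x² = 308·2² + 1 = 1233, not a perfect square
y = 3: x² = 308·3² + 1 = 2773, not a perfect square
... continuing the search (or via continued fractions) ...
y = 20: x² = 308·20² + 1 = 123201, x = 351 ✓

Verify: 351² - 308·20² = 123201 - 123200 = 1 ✓

x = 351, y = 20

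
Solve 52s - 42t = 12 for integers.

Step 1: Check solvability.
gcd(52, 42) = 2
Since 2 divides 12, solutions exist.

Step 2: Apply extended Euclidean algorithm to find gcd.
We find integers such that 52*x0 + 42*y0 = 2

Step 3: Scale the particular solution.
Multiply by 12/2 = 6:
s = -24, t = -30

Step 4: Verify.
52*(-24) - 42*(-30) = 12 = 12 ✓

s = -24, t = -30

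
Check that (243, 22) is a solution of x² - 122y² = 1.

Compute x² = 243² = 59049
Compute 122y² = 122·22² = 122·484 = 59048
x² - 122y² = 59049 - 59048 = 1
Since this equals 1, (243, 22) is a solution.

Yes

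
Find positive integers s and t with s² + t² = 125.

We need to find integers s, t > 0 such that s² + t² = 125.
Trying s = 2: t² = 125 - 2² = 125 - 4 = 121
t = 11
Check: 2² + 11² = 4 + 121 = 125 ✓

125 = 2² + 11²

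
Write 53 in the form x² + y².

We need to find integers x, y > 0 such that x² + y² = 53.
Trying x = 2: y² = 53 - 2² = 53 - 4 = 49
y = 7
Check: 2² + 7² = 4 + 49 = 53 ✓

53 = 2² + 7²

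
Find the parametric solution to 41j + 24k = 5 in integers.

Step 1: Compute gcd(41, 24) = 1.
Since 1 divides 5, solutions exist.

Step 2: Find a particular solution using extended Euclidean algorithm.
We get j₀ = -35, k₀ = 60.
Check: 41*-35 + 24*60 = 5 = 5 ✓

Step 3: Write the general solution.
j = -35 + (24/1)t = -35 + 24t
k = 60 - (41/1)t = 60 - 41t
for any integer t.

j = -35 + 24t, k = 60 - 41t for integer t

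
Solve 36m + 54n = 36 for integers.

Step 1: Check solvability.
gcd(36, 54) = 18
Since 18 divides 36, solutions exist.

Step 2: Apply extended Euclidean algorithm to find gcd.
We find integers such that 36*x0 + 54*y0 = 18

Step 3: Scale the particular solution.
Multiply by 36/18 = 2:
m = -2, n = 2

Step 4: Verify.
36*(-2) + 54*(2) = 36 = 36 ✓

m = -2, n = 2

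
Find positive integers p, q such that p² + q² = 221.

Search for p with 221 - p² a perfect square.
p = 5: 221 - 5² = 221 - 25 = 196 = 14² ✓
So p = 5, q = 14.

p = 5, q = 14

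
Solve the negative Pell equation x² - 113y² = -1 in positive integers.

We need x² = 113y² - 1. Try successive y:
y = 1: x² = 113·1² - 1 = 112, not a perfect square
y = 2: x² = 113·2² - 1 = 451, not a perfect square
y = 3: x² = 113·3² - 1 = 1016, not a perfect square
...
y = 73: x² = 113·73² - 1 = 602176 = 776² ✓
Check: 776² - 113·73² = 602176 - 602177 = -1 ✓

x = 776, y = 73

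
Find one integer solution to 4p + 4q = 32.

Step 1: Check solvability.
gcd(4, 4) = 4
Since 4 divides 32, solutions exist.

Step 2: Apply extended Euclidean algorithm to find gcd.
We find integers such that 4*x0 + 4*y0 = 4

Step 3: Scale the particular solution.
Multiply by 32/4 = 8:
p = 0, q = 8

Step 4: Verify.
4*(0) + 4*(8) = 32 = 32 ✓

p = 0, q = 8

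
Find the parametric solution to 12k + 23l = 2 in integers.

Step 1: Compute gcd(12, 23) = 1.
Since 1 divides 2, solutions exist.

Step 2: Find a particular solution using extended Euclidean algorithm.
We get k₀ = 4, l₀ = -2.
Check: 12*4 + 23*-2 = 2 = 2 ✓

Step 3: Write the general solution.
k = 4 + (23/1)t = 4 + 23t
l = -2 - (12/1)t = -2 - 12t
for any integer t.

k = 4 + 23t, l = -2 - 12t for integer t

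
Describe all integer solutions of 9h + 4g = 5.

Step 1: Compute gcd(9, 4) = 1.
Since 1 divides 5, solutions exist.

Step 2: Find a particular solution using extended Euclidean algorithm.
We get h₀ = 5, g₀ = -10.
Check: 9*5 + 4*-10 = 5 = 5 ✓

Step 3: Write the general solution.
h = 5 + (4/1)t = 5 + 4t
g = -10 - (9/1)t = -10 - 9t
for any integer t.

h = 5 + 4t, g = -10 - 9t for integer t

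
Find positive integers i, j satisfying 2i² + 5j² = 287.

Try small values of i and check whether (287 - 2i²)/5 is a perfect square.
i = 9: 2·9² = 162, so 5j² = 287 - 162 = 125, giving j² = 25, j = 5.
Check: 2·9² + 5·5² = 162 + 125 = 287 ✓

i = 9, j = 5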